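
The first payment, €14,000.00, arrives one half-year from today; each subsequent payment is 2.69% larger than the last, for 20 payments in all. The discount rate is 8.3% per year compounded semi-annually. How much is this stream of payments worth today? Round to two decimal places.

Periodic rate r = 0.083/2 per half-year; n is counted in half-years.
Growing ordinary annuity: PV = PMT₁ × [1 − ((1+g)/(1+r))^n] / (r − g) = 14,000 × [1 − ((1+0.0269)/(1+r))^20] / (r − 0.0269) = €235,880.01.

€235,880.01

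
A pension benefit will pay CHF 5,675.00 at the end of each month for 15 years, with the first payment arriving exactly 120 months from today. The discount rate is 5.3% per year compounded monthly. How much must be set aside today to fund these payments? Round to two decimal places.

CHF 416,486.77

Ordinary annuity of 180 payments, first payment at period 120.
Periodic rate r = 0.053/12 per month; n is counted in months.
The ordinary-annuity PV formula values the stream one period before the first payment (period 119); discount that back 119 periods:
PV₀ = 5,675 × [1 − (1+r)^−180] / r × (1+r)^−119 = CHF 416,486.77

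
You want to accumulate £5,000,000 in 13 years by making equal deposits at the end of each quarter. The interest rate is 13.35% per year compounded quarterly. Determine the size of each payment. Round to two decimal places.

Level ordinary annuity; solve FV = PMT × [((1+r)^n − 1)/r] for PMT.
Periodic rate r = 0.1335/4 per quarter; n is counted in quarters.
With n = 52: PMT = 5,000,000 / ([((1+r)^n − 1)/r]) = £36,973.87

£36,973.87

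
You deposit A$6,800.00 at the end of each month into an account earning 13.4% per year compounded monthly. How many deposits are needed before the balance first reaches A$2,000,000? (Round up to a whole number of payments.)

132 payments

Periodic rate r = 0.134/12 per month; n is counted in months.
Ordinary annuity FV: 2,000,000 = 6,800 × [((1+r)^n − 1)/r].
(1+r)^n = 1 + 2,000,000 × r / 6,800, so n = ln(1 + 2,000,000·r/6,800) / ln(1+r) = 131.02.
Round up to a whole number of payments: n = 132.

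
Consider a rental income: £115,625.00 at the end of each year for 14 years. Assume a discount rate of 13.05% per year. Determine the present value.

This is an ordinary annuity: 14 payments of £115,625.00 at the end of each year.
Periodic rate r = 0.1305 per year.
PV = PMT × [(1 − (1+r)^−n)/r] = 115,625 × [1 − (1+r)^−14] / r = £726,921.51

£726,921.51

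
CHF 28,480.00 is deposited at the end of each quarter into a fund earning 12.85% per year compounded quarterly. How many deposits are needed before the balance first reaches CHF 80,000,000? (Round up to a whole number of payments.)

143 payments

Periodic rate r = 0.1285/4 per quarter; n is counted in quarters.
Ordinary annuity FV: 80,000,000 = 28,480 × [((1+r)^n − 1)/r].
(1+r)^n = 1 + 80,000,000 × r / 28,480, so n = ln(1 + 80,000,000·r/28,480) / ln(1+r) = 142.74.
Round up to a whole number of payments: n = 143.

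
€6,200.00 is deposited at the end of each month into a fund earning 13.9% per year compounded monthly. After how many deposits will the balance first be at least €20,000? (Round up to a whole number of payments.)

4 payments

Periodic rate r = 0.139/12 per month; n is counted in months.
Ordinary annuity FV: 20,000 = 6,200 × [((1+r)^n − 1)/r].
(1+r)^n = 1 + 20,000 × r / 6,200, so n = ln(1 + 20,000·r/6,200) / ln(1+r) = 3.19.
Round up to a whole number of payments: n = 4.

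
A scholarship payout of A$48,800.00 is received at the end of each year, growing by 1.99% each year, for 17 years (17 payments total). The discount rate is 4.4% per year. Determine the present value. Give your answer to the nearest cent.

Periodic rate r = 0.044 per year.
Growing ordinary annuity: PV = PMT₁ × [1 − ((1+g)/(1+r))^n] / (r − g) = 48,800 × [1 − ((1+0.0199)/(1+r))^17] / (r − 0.0199) = A$663,535.09.

A$663,535.09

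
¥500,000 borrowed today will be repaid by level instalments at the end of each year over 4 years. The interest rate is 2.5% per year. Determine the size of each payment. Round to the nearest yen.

Level ordinary annuity; solve PV = PMT × [(1 − (1+r)^−n)/r] for PMT.
Periodic rate r = 0.025 per year.
With n = 4: PMT = 500,000 / ([(1 − (1+r)^−n)/r]) = ¥132,909

¥132,909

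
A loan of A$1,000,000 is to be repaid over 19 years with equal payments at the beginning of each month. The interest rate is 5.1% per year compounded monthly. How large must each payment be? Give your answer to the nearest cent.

Level annuity due; solve PV = PMT × [(1 − (1+r)^−n)/r] × (1+r) for PMT.
Periodic rate r = 0.051/12 per month; n is counted in months.
With n = 228: PMT = 1,000,000 / ([(1 − (1+r)^−n)/r] × (1+r)) = A$6,828.50

A$6,828.50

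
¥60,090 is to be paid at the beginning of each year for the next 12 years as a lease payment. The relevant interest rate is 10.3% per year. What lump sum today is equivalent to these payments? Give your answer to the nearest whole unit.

¥445,046

This is an annuity due: 12 payments of ¥60,090 at the beginning of each year.
Periodic rate r = 0.103 per year.
PV = PMT × [(1 − (1+r)^−n)/r] × (1+r) = 60,090 × [1 − (1+r)^−12] / r × (1+r) = ¥445,046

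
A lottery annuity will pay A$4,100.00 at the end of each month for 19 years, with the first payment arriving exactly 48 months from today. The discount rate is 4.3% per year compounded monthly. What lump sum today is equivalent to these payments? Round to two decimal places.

Ordinary annuity of 228 payments, first payment at period 48.
Periodic rate r = 0.043/12 per month; n is counted in months.
The ordinary-annuity PV formula values the stream one period before the first payment (period 47); discount that back 47 periods:
PV₀ = 4,100 × [1 − (1+r)^−228] / r × (1+r)^−47 = A$539,271.32

A$539,271.32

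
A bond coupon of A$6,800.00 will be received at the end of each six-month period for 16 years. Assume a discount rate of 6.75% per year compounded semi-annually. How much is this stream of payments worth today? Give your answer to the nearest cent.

This is an ordinary annuity: 32 payments of A$6,800.00 at the end of each six-month period.
Periodic rate r = 0.0675/2 per half-year; n is counted in half-years.
PV = PMT × [(1 − (1+r)^−n)/r] = 6,800 × [1 − (1+r)^−32] / r = A$131,828.71

A$131,828.71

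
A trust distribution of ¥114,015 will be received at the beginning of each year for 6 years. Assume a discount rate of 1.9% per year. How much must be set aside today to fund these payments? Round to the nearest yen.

This is an annuity due: 6 payments of ¥114,015 at the beginning of each year.
Periodic rate r = 0.019 per year.
PV = PMT × [(1 − (1+r)^−n)/r] × (1+r) = 114,015 × [1 − (1+r)^−6] / r × (1+r) = ¥652,983

¥652,983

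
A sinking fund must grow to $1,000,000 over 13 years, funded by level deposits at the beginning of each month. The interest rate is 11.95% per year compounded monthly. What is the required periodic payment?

Level annuity due; solve FV = PMT × [((1+r)^n − 1)/r] × (1+r) for PMT.
Periodic rate r = 0.1195/12 per month; n is counted in months.
With n = 156: PMT = 1,000,000 / ([((1+r)^n − 1)/r] × (1+r)) = $2,670.82

$2,670.82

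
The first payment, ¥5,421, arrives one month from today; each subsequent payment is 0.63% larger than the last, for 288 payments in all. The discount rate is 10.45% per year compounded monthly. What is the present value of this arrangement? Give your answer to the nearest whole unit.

Periodic rate r = 0.1045/12 per month; n is counted in months.
Growing ordinary annuity: PV = PMT₁ × [1 − ((1+g)/(1+r))^n] / (r − g) = 5,421 × [1 − ((1+0.0063)/(1+r))^288] / (r − 0.0063) = ¥1,120,150.

¥1,120,150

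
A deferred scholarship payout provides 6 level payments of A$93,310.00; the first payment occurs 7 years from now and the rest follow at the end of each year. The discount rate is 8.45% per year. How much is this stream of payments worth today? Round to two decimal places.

A$261,551.88

Ordinary annuity of 6 payments, first payment at period 7.
Periodic rate r = 0.0845 per year.
The ordinary-annuity PV formula values the stream one period before the first payment (period 6); discount that back 6 periods:
PV₀ = 93,310 × [1 − (1+r)^−6] / r × (1+r)^−6 = A$261,551.88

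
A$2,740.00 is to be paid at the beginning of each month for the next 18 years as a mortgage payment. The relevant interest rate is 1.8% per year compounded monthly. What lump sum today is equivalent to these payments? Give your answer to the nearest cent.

This is an annuity due: 216 payments of A$2,740.00 at the beginning of each month.
Periodic rate r = 0.018/12 per month; n is counted in months.
PV = PMT × [(1 − (1+r)^−n)/r] × (1+r) = 2,740 × [1 − (1+r)^−216] / r × (1+r) = A$505,966.62

A$505,966.62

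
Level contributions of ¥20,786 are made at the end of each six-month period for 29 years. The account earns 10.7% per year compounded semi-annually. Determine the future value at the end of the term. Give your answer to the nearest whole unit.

This is an ordinary annuity: 58 deposits of ¥20,786 at the end of each six-month period.
Periodic rate r = 0.107/2 per half-year; n is counted in half-years.
FV = PMT × [((1+r)^n − 1)/r] = 20,786 × [(1+r)^58 − 1] / r = ¥7,595,475

¥7,595,475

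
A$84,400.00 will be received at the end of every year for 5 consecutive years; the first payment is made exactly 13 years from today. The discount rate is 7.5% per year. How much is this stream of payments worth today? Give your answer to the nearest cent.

A$143,368.72

Ordinary annuity of 5 payments, first payment at period 13.
Periodic rate r = 0.075 per year.
The ordinary-annuity PV formula values the stream one period before the first payment (period 12); discount that back 12 periods:
PV₀ = 84,400 × [1 − (1+r)^−5] / r × (1+r)^−12 = A$143,368.72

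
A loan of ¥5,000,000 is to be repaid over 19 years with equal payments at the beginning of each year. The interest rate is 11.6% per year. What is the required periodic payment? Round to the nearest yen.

Level annuity due; solve PV = PMT × [(1 − (1+r)^−n)/r] × (1+r) for PMT.
Periodic rate r = 0.116 per year.
With n = 19: PMT = 5,000,000 / ([(1 − (1+r)^−n)/r] × (1+r)) = ¥593,466

¥593,466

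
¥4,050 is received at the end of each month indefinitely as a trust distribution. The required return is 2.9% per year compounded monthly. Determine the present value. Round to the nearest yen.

¥1,675,862

Periodic rate r = 0.029/12 per month.
Level perpetuity: PV = PMT / r = 4,050 / (0.029/12) = ¥1,675,862.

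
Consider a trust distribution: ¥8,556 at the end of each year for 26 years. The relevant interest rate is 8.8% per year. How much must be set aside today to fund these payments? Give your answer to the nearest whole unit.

¥86,377

This is an ordinary annuity: 26 payments of ¥8,556 at the end of each year.
Periodic rate r = 0.088 per year.
PV = PMT × [(1 − (1+r)^−n)/r] = 8,556 × [1 − (1+r)^−26] / r = ¥86,377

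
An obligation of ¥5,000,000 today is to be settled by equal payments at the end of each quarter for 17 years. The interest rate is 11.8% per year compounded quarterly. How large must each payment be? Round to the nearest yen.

¥171,210

Level ordinary annuity; solve PV = PMT × [(1 − (1+r)^−n)/r] for PMT.
Periodic rate r = 0.118/4 per quarter; n is counted in quarters.
With n = 68: PMT = 5,000,000 / ([(1 − (1+r)^−n)/r]) = ¥171,210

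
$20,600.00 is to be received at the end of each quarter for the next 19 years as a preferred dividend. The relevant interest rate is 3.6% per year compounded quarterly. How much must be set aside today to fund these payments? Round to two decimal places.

This is an ordinary annuity: 76 payments of $20,600.00 at the end of each quarter.
Periodic rate r = 0.036/4 per quarter; n is counted in quarters.
PV = PMT × [(1 − (1+r)^−n)/r] = 20,600 × [1 − (1+r)^−76] / r = $1,130,388.79

$1,130,388.79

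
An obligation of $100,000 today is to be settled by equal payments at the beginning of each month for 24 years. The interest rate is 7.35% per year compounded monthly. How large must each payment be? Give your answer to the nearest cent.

$735.48

Level annuity due; solve PV = PMT × [(1 − (1+r)^−n)/r] × (1+r) for PMT.
Periodic rate r = 0.0735/12 per month; n is counted in months.
With n = 288: PMT = 100,000 / ([(1 − (1+r)^−n)/r] × (1+r)) = $735.48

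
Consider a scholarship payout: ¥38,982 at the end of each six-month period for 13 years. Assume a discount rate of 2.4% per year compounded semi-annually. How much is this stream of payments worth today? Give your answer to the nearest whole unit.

¥866,238

This is an ordinary annuity: 26 payments of ¥38,982 at the end of each six-month period.
Periodic rate r = 0.024/2 per half-year; n is counted in half-years.
PV = PMT × [(1 − (1+r)^−n)/r] = 38,982 × [1 − (1+r)^−26] / r = ¥866,238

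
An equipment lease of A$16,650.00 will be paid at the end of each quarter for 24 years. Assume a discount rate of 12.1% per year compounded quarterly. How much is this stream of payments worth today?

This is an ordinary annuity: 96 payments of A$16,650.00 at the end of each quarter.
Periodic rate r = 0.121/4 per quarter; n is counted in quarters.
PV = PMT × [(1 − (1+r)^−n)/r] = 16,650 × [1 − (1+r)^−96] / r = A$518,921.46

A$518,921.46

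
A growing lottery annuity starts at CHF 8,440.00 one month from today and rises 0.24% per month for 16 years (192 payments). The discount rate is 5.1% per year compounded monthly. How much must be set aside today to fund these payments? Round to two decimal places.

Periodic rate r = 0.051/12 per month; n is counted in months.
Growing ordinary annuity: PV = PMT₁ × [1 − ((1+g)/(1+r))^n] / (r − g) = 8,440 × [1 − ((1+0.0024)/(1+r))^192] / (r − 0.0024) = CHF 1,360,168.31.

CHF 1,360,168.31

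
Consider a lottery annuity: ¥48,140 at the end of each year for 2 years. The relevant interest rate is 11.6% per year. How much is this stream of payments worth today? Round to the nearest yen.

This is an ordinary annuity: 2 payments of ¥48,140 at the end of each year.
Periodic rate r = 0.116 per year.
PV = PMT × [(1 − (1+r)^−n)/r] = 48,140 × [1 − (1+r)^−2] / r = ¥81,789

¥81,789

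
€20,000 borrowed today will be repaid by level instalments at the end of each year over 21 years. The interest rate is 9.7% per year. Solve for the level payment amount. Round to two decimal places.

€2,263.99

Level ordinary annuity; solve PV = PMT × [(1 − (1+r)^−n)/r] for PMT.
Periodic rate r = 0.097 per year.
With n = 21: PMT = 20,000 / ([(1 − (1+r)^−n)/r]) = €2,263.99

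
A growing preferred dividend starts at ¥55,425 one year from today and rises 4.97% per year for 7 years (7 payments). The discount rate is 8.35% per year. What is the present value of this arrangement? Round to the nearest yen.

Periodic rate r = 0.0835 per year.
Growing ordinary annuity: PV = PMT₁ × [1 − ((1+g)/(1+r))^n] / (r − g) = 55,425 × [1 − ((1+0.0497)/(1+r))^7] / (r − 0.0497) = ¥326,254.

¥326,254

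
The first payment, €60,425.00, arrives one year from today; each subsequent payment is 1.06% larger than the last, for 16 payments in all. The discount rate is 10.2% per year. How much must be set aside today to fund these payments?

€495,667.65

Periodic rate r = 0.102 per year.
Growing ordinary annuity: PV = PMT₁ × [1 − ((1+g)/(1+r))^n] / (r − g) = 60,425 × [1 − ((1+0.0106)/(1+r))^16] / (r − 0.0106) = €495,667.65.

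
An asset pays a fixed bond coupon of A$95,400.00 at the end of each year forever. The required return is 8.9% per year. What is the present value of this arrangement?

Periodic rate r = 0.089 per year.
Level perpetuity: PV = PMT / r = 95,400 / (0.089) = A$1,071,910.11.

A$1,071,910.11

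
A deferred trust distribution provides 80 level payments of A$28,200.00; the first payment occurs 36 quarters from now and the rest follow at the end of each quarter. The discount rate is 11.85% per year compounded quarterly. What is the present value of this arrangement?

Ordinary annuity of 80 payments, first payment at period 36.
Periodic rate r = 0.1185/4 per quarter; n is counted in quarters.
The ordinary-annuity PV formula values the stream one period before the first payment (period 35); discount that back 35 periods:
PV₀ = 28,200 × [1 − (1+r)^−80] / r × (1+r)^−35 = A$309,477.10

A$309,477.10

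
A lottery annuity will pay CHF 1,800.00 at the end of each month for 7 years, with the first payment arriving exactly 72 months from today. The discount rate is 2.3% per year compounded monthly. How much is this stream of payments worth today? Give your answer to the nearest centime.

Ordinary annuity of 84 payments, first payment at period 72.
Periodic rate r = 0.023/12 per month; n is counted in months.
The ordinary-annuity PV formula values the stream one period before the first payment (period 71); discount that back 71 periods:
PV₀ = 1,800 × [1 − (1+r)^−84] / r × (1+r)^−71 = CHF 121,796.01

CHF 121,796.01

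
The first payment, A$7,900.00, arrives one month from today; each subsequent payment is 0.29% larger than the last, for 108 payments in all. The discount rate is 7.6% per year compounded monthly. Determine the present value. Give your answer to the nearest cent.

Periodic rate r = 0.076/12 per month; n is counted in months.
Growing ordinary annuity: PV = PMT₁ × [1 − ((1+g)/(1+r))^n] / (r − g) = 7,900 × [1 − ((1+0.0029)/(1+r))^108] / (r − 0.0029) = A$710,174.45.

A$710,174.45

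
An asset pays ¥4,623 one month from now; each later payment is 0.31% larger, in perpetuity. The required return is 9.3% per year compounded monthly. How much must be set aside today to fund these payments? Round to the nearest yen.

¥994,194

Periodic rate r = 0.093/12 per month.
Growing perpetuity (Gordon): PV = PMT₁ / (r − g) = 4,623 / (r − 0.0031) = ¥994,194.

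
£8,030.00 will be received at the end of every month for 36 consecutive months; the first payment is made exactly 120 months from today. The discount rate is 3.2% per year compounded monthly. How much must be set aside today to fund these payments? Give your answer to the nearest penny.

Ordinary annuity of 36 payments, first payment at period 120.
Periodic rate r = 0.032/12 per month; n is counted in months.
The ordinary-annuity PV formula values the stream one period before the first payment (period 119); discount that back 119 periods:
PV₀ = 8,030 × [1 − (1+r)^−36] / r × (1+r)^−119 = £200,518.69

£200,518.69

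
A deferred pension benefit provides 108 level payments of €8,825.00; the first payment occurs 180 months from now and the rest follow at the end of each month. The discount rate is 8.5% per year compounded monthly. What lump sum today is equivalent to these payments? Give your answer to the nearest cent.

€187,857.98

Ordinary annuity of 108 payments, first payment at period 180.
Periodic rate r = 0.085/12 per month; n is counted in months.
The ordinary-annuity PV formula values the stream one period before the first payment (period 179); discount that back 179 periods:
PV₀ = 8,825 × [1 − (1+r)^−108] / r × (1+r)^−179 = €187,857.98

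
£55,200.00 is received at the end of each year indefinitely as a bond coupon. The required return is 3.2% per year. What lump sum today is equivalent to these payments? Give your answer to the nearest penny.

£1,725,000.00

Periodic rate r = 0.032 per year.
Level perpetuity: PV = PMT / r = 55,200 / (0.032) = £1,725,000.00.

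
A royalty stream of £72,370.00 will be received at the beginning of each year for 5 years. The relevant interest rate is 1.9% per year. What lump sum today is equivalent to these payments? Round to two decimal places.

This is an annuity due: 5 payments of £72,370.00 at the beginning of each year.
Periodic rate r = 0.019 per year.
PV = PMT × [(1 − (1+r)^−n)/r] × (1+r) = 72,370 × [1 − (1+r)^−5] / r × (1+r) = £348,605.35

£348,605.35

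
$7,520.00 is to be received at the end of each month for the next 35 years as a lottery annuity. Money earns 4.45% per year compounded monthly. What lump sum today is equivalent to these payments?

This is an ordinary annuity: 420 payments of $7,520.00 at the end of each month.
Periodic rate r = 0.0445/12 per month; n is counted in months.
PV = PMT × [(1 − (1+r)^−n)/r] = 7,520 × [1 − (1+r)^−420] / r = $1,599,438.49

$1,599,438.49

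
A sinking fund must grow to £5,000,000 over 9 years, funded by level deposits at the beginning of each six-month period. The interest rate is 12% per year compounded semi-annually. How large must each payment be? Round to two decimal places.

Level annuity due; solve FV = PMT × [((1+r)^n − 1)/r] × (1+r) for PMT.
Periodic rate r = 0.12/2 per half-year; n is counted in half-years.
With n = 18: PMT = 5,000,000 / ([((1+r)^n − 1)/r] × (1+r)) = £152,625.19

£152,625.19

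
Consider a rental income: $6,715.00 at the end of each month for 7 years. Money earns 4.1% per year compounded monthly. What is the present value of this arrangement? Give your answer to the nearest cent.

This is an ordinary annuity: 84 payments of $6,715.00 at the end of each month.
Periodic rate r = 0.041/12 per month; n is counted in months.
PV = PMT × [(1 − (1+r)^−n)/r] = 6,715 × [1 − (1+r)^−84] / r = $489,614.00

$489,614.00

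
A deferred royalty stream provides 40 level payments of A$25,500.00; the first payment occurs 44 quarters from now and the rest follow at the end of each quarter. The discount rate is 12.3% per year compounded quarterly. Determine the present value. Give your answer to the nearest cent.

Ordinary annuity of 40 payments, first payment at period 44.
Periodic rate r = 0.123/4 per quarter; n is counted in quarters.
The ordinary-annuity PV formula values the stream one period before the first payment (period 43); discount that back 43 periods:
PV₀ = 25,500 × [1 − (1+r)^−40] / r × (1+r)^−43 = A$158,338.63

A$158,338.63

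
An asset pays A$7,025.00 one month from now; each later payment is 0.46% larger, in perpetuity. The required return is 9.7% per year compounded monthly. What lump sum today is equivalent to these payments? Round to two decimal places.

A$2,016,746.41

Periodic rate r = 0.097/12 per month.
Growing perpetuity (Gordon): PV = PMT₁ / (r − g) = 7,025 / (r − 0.0046) = A$2,016,746.41.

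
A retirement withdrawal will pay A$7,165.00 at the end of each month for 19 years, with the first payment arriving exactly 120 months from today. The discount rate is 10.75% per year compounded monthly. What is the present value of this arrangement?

Ordinary annuity of 228 payments, first payment at period 120.
Periodic rate r = 0.1075/12 per month; n is counted in months.
The ordinary-annuity PV formula values the stream one period before the first payment (period 119); discount that back 119 periods:
PV₀ = 7,165 × [1 − (1+r)^−228] / r × (1+r)^−119 = A$240,519.14

A$240,519.14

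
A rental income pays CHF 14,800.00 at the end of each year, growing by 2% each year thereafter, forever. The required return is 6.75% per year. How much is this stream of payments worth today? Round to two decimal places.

Periodic rate r = 0.0675 per year.
Growing perpetuity (Gordon): PV = PMT₁ / (r − g) = 14,800 / (r − 0.02) = CHF 311,578.95.

CHF 311,578.95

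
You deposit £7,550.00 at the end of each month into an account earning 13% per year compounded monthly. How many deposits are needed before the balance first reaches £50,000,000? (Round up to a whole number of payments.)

Periodic rate r = 0.13/12 per month; n is counted in months.
Ordinary annuity FV: 50,000,000 = 7,550 × [((1+r)^n − 1)/r].
(1+r)^n = 1 + 50,000,000 × r / 7,550, so n = ln(1 + 50,000,000·r/7,550) / ln(1+r) = 397.86.
Round up to a whole number of payments: n = 398.

398 payments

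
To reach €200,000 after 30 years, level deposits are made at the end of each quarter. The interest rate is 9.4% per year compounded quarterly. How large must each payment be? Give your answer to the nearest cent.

€308.43

Level ordinary annuity; solve FV = PMT × [((1+r)^n − 1)/r] for PMT.
Periodic rate r = 0.094/4 per quarter; n is counted in quarters.
With n = 120: PMT = 200,000 / ([((1+r)^n − 1)/r]) = €308.43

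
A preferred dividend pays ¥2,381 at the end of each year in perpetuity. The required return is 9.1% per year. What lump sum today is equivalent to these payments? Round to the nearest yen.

Periodic rate r = 0.091 per year.
Level perpetuity: PV = PMT / r = 2,381 / (0.091) = ¥26,165.

¥26,165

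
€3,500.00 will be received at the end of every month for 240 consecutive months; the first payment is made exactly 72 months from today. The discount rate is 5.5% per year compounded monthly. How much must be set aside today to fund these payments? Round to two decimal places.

Ordinary annuity of 240 payments, first payment at period 72.
Periodic rate r = 0.055/12 per month; n is counted in months.
The ordinary-annuity PV formula values the stream one period before the first payment (period 71); discount that back 71 periods:
PV₀ = 3,500 × [1 − (1+r)^−240] / r × (1+r)^−71 = €367,745.17

€367,745.17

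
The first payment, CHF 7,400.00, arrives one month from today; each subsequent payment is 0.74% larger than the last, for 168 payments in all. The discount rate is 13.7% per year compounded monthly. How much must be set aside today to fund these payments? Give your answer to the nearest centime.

CHF 898,186.36

Periodic rate r = 0.137/12 per month; n is counted in months.
Growing ordinary annuity: PV = PMT₁ × [1 − ((1+g)/(1+r))^n] / (r − g) = 7,400 × [1 − ((1+0.0074)/(1+r))^168] / (r − 0.0074) = CHF 898,186.36.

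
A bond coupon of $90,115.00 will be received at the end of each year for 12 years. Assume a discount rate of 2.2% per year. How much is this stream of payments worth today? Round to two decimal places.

$941,395.75

This is an ordinary annuity: 12 payments of $90,115.00 at the end of each year.
Periodic rate r = 0.022 per year.
PV = PMT × [(1 − (1+r)^−n)/r] = 90,115 × [1 − (1+r)^−12] / r = $941,395.75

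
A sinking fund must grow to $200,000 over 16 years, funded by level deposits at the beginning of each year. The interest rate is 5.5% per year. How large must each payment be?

Level annuity due; solve FV = PMT × [((1+r)^n − 1)/r] × (1+r) for PMT.
Periodic rate r = 0.055 per year.
With n = 16: PMT = 200,000 / ([((1+r)^n − 1)/r] × (1+r)) = $7,693.37

$7,693.37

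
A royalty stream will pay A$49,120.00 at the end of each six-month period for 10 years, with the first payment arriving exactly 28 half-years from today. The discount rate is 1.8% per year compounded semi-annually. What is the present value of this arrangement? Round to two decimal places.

A$702,989.88

Ordinary annuity of 20 payments, first payment at period 28.
Periodic rate r = 0.018/2 per half-year; n is counted in half-years.
The ordinary-annuity PV formula values the stream one period before the first payment (period 27); discount that back 27 periods:
PV₀ = 49,120 × [1 − (1+r)^−20] / r × (1+r)^−27 = A$702,989.88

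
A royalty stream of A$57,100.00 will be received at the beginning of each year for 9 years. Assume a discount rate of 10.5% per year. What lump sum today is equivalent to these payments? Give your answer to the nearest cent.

This is an annuity due: 9 payments of A$57,100.00 at the beginning of each year.
Periodic rate r = 0.105 per year.
PV = PMT × [(1 − (1+r)^−n)/r] × (1+r) = 57,100 × [1 − (1+r)^−9] / r × (1+r) = A$356,257.63

A$356,257.63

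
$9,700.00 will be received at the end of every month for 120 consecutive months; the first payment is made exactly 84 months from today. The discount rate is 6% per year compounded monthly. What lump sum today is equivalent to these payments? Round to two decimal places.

Ordinary annuity of 120 payments, first payment at period 84.
Periodic rate r = 0.06/12 per month; n is counted in months.
The ordinary-annuity PV formula values the stream one period before the first payment (period 83); discount that back 83 periods:
PV₀ = 9,700 × [1 − (1+r)^−120] / r × (1+r)^−83 = $577,544.46

$577,544.46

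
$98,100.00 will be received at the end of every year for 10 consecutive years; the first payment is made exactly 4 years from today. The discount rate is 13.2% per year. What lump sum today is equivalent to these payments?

Ordinary annuity of 10 payments, first payment at period 4.
Periodic rate r = 0.132 per year.
The ordinary-annuity PV formula values the stream one period before the first payment (period 3); discount that back 3 periods:
PV₀ = 98,100 × [1 − (1+r)^−10] / r × (1+r)^−3 = $364,054.03

$364,054.03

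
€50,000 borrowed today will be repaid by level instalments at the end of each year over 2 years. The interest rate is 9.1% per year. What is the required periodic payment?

Level ordinary annuity; solve PV = PMT × [(1 − (1+r)^−n)/r] for PMT.
Periodic rate r = 0.091 per year.
With n = 2: PMT = 50,000 / ([(1 − (1+r)^−n)/r]) = €28,462.00

€28,462.00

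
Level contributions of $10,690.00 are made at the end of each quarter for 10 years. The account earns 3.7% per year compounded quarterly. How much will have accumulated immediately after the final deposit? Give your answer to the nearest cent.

This is an ordinary annuity: 40 deposits of $10,690.00 at the end of each quarter.
Periodic rate r = 0.037/4 per quarter; n is counted in quarters.
FV = PMT × [((1+r)^n − 1)/r] = 10,690 × [(1+r)^40 − 1] / r = $514,592.84

$514,592.84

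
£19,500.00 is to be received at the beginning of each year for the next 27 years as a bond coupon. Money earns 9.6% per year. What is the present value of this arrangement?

£203,888.48

This is an annuity due: 27 payments of £19,500.00 at the beginning of each year.
Periodic rate r = 0.096 per year.
PV = PMT × [(1 − (1+r)^−n)/r] × (1+r) = 19,500 × [1 − (1+r)^−27] / r × (1+r) = £203,888.48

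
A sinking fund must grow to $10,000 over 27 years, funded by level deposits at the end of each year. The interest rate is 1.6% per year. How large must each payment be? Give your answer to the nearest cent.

Level ordinary annuity; solve FV = PMT × [((1+r)^n − 1)/r] for PMT.
Periodic rate r = 0.016 per year.
With n = 27: PMT = 10,000 / ([((1+r)^n − 1)/r]) = $299.02

$299.02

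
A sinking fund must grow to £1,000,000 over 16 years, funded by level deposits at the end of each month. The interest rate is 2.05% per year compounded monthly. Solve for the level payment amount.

£4,405.19

Level ordinary annuity; solve FV = PMT × [((1+r)^n − 1)/r] for PMT.
Periodic rate r = 0.0205/12 per month; n is counted in months.
With n = 192: PMT = 1,000,000 / ([((1+r)^n − 1)/r]) = £4,405.19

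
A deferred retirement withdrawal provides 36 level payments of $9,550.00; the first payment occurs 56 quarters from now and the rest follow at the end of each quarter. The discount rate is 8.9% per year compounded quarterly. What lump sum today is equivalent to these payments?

Ordinary annuity of 36 payments, first payment at period 56.
Periodic rate r = 0.089/4 per quarter; n is counted in quarters.
The ordinary-annuity PV formula values the stream one period before the first payment (period 55); discount that back 55 periods:
PV₀ = 9,550 × [1 − (1+r)^−36] / r × (1+r)^−55 = $70,007.90

$70,007.90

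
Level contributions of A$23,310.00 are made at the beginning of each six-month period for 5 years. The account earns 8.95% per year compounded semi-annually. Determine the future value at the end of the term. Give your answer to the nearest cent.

This is an annuity due: 10 deposits of A$23,310.00 at the beginning of each six-month period.
Periodic rate r = 0.0895/2 per half-year; n is counted in half-years.
FV = PMT × [((1+r)^n − 1)/r] × (1+r) = 23,310 × [(1+r)^10 − 1] / r × (1+r) = A$298,908.42

A$298,908.42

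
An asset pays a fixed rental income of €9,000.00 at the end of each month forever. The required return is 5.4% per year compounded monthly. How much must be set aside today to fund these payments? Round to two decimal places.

Periodic rate r = 0.054/12 per month.
Level perpetuity: PV = PMT / r = 9,000 / (0.054/12) = €2,000,000.00.

€2,000,000.00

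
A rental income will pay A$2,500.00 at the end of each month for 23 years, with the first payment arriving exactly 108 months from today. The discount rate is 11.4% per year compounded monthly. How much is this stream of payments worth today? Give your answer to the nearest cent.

Ordinary annuity of 276 payments, first payment at period 108.
Periodic rate r = 0.114/12 per month; n is counted in months.
The ordinary-annuity PV formula values the stream one period before the first payment (period 107); discount that back 107 periods:
PV₀ = 2,500 × [1 − (1+r)^−276] / r × (1+r)^−107 = A$88,645.37

A$88,645.37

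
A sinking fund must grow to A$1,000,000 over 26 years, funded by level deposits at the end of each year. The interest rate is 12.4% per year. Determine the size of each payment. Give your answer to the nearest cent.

Level ordinary annuity; solve FV = PMT × [((1+r)^n − 1)/r] for PMT.
Periodic rate r = 0.124 per year.
With n = 26: PMT = 1,000,000 / ([((1+r)^n − 1)/r]) = A$6,234.50

A$6,234.50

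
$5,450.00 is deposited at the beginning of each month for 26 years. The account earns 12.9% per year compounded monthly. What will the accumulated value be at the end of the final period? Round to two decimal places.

$13,891,529.38

This is an annuity due: 312 deposits of $5,450.00 at the beginning of each month.
Periodic rate r = 0.129/12 per month; n is counted in months.
FV = PMT × [((1+r)^n − 1)/r] × (1+r) = 5,450 × [(1+r)^312 − 1] / r × (1+r) = $13,891,529.38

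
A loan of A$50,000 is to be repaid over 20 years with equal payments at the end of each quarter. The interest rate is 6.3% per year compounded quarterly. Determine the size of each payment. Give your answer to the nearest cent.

Level ordinary annuity; solve PV = PMT × [(1 − (1+r)^−n)/r] for PMT.
Periodic rate r = 0.063/4 per quarter; n is counted in quarters.
With n = 80: PMT = 50,000 / ([(1 − (1+r)^−n)/r]) = A$1,103.64

A$1,103.64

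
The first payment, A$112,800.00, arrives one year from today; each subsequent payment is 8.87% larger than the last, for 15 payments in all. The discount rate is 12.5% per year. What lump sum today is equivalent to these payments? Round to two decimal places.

Periodic rate r = 0.125 per year.
Growing ordinary annuity: PV = PMT₁ × [1 − ((1+g)/(1+r))^n] / (r − g) = 112,800 × [1 − ((1+0.0887)/(1+r))^15] / (r − 0.0887) = A$1,207,506.35.

A$1,207,506.35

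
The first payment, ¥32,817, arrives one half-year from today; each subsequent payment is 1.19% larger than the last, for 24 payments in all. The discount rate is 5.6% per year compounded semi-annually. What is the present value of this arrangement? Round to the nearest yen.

Periodic rate r = 0.056/2 per half-year; n is counted in half-years.
Growing ordinary annuity: PV = PMT₁ × [1 − ((1+g)/(1+r))^n] / (r − g) = 32,817 × [1 − ((1+0.0119)/(1+r))^24] / (r − 0.0119) = ¥642,789.

¥642,789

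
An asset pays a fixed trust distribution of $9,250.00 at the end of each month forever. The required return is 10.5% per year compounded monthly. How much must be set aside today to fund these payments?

$1,057,142.86

Periodic rate r = 0.105/12 per month.
Level perpetuity: PV = PMT / r = 9,250 / (0.105/12) = $1,057,142.86.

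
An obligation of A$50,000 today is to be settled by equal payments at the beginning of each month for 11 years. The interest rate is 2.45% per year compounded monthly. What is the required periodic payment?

A$431.62

Level annuity due; solve PV = PMT × [(1 − (1+r)^−n)/r] × (1+r) for PMT.
Periodic rate r = 0.0245/12 per month; n is counted in months.
With n = 132: PMT = 50,000 / ([(1 − (1+r)^−n)/r] × (1+r)) = A$431.62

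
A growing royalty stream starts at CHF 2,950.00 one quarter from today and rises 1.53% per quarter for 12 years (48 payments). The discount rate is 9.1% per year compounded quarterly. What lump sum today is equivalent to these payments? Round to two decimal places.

Periodic rate r = 0.091/4 per quarter; n is counted in quarters.
Growing ordinary annuity: PV = PMT₁ × [1 − ((1+g)/(1+r))^n] / (r − g) = 2,950 × [1 − ((1+0.0153)/(1+r))^48] / (r − 0.0153) = CHF 117,193.65.

CHF 117,193.65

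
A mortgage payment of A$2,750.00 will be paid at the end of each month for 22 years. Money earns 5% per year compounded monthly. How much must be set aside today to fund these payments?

A$439,802.44

This is an ordinary annuity: 264 payments of A$2,750.00 at the end of each month.
Periodic rate r = 0.05/12 per month; n is counted in months.
PV = PMT × [(1 − (1+r)^−n)/r] = 2,750 × [1 − (1+r)^−264] / r = A$439,802.44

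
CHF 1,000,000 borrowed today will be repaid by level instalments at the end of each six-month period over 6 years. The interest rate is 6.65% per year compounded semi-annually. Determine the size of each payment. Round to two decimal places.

CHF 102,421.00

Level ordinary annuity; solve PV = PMT × [(1 − (1+r)^−n)/r] for PMT.
Periodic rate r = 0.0665/2 per half-year; n is counted in half-years.
With n = 12: PMT = 1,000,000 / ([(1 − (1+r)^−n)/r]) = CHF 102,421.00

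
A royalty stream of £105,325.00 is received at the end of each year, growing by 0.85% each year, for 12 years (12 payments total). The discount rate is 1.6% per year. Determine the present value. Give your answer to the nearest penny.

Periodic rate r = 0.016 per year.
Growing ordinary annuity: PV = PMT₁ × [1 − ((1+g)/(1+r))^n] / (r − g) = 105,325 × [1 − ((1+0.0085)/(1+r))^12] / (r − 0.0085) = £1,194,711.72.

£1,194,711.72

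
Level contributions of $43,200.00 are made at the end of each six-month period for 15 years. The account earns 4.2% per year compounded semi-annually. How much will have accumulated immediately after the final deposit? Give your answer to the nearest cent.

This is an ordinary annuity: 30 deposits of $43,200.00 at the end of each six-month period.
Periodic rate r = 0.042/2 per half-year; n is counted in half-years.
FV = PMT × [((1+r)^n − 1)/r] = 43,200 × [(1+r)^30 − 1] / r = $1,780,253.99

$1,780,253.99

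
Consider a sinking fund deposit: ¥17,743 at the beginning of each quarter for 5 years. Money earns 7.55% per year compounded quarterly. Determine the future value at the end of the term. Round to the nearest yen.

¥434,358

This is an annuity due: 20 deposits of ¥17,743 at the beginning of each quarter.
Periodic rate r = 0.0755/4 per quarter; n is counted in quarters.
FV = PMT × [((1+r)^n − 1)/r] × (1+r) = 17,743 × [(1+r)^20 − 1] / r × (1+r) = ¥434,358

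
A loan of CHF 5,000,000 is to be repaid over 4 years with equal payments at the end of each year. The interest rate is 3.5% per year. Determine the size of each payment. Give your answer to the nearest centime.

Level ordinary annuity; solve PV = PMT × [(1 − (1+r)^−n)/r] for PMT.
Periodic rate r = 0.035 per year.
With n = 4: PMT = 5,000,000 / ([(1 − (1+r)^−n)/r]) = CHF 1,361,255.70

CHF 1,361,255.70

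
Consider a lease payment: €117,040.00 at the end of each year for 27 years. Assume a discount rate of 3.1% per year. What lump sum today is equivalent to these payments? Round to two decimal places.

This is an ordinary annuity: 27 payments of €117,040.00 at the end of each year.
Periodic rate r = 0.031 per year.
PV = PMT × [(1 − (1+r)^−n)/r] = 117,040 × [1 − (1+r)^−27] / r = €2,119,757.15

€2,119,757.15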